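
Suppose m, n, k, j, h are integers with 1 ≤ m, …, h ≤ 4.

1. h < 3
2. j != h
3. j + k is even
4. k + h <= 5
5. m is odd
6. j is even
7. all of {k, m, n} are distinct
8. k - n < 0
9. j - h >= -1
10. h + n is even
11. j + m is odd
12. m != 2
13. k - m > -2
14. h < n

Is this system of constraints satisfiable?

Try m = 1, n = 4, k = 2, j = 4, h = 2.
Check constraint 4: k + h = 4; constraint 8: k - n = -2. The remaining constraints are straightforward to verify.

Satisfiable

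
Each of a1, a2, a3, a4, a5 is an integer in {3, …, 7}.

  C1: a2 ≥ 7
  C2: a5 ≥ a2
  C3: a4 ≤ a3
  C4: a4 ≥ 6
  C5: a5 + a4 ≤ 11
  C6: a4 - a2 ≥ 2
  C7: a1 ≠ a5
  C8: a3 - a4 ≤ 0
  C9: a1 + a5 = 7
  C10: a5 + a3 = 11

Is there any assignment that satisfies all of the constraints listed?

Unsatisfiable

From constraints 1 and 2: a5 ≥ a2 ≥ 7. From constraints 3 and 4: a3 ≥ a4 ≥ 6. Hence a5 + a3 ≥ 13. But constraint 10 requires a5 + a3 = 11, and 11 < 13. Contradiction.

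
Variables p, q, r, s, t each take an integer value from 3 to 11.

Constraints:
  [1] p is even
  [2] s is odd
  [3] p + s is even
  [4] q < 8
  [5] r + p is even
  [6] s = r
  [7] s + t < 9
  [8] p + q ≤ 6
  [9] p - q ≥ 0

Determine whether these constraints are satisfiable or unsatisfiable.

Constraint 1 makes p even and constraint 2 makes s odd, so p + s must be odd. Constraint 3 says p + s is even — contradiction.

Unsatisfiable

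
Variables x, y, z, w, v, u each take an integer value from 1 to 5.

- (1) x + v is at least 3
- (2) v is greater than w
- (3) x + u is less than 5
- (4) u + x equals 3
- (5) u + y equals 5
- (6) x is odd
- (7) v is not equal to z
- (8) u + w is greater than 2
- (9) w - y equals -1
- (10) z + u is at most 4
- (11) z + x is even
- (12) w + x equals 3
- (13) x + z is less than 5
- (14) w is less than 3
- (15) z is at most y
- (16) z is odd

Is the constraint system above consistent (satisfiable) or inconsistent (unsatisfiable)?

Take x = 1, y = 3, z = 1, w = 2, v = 3, u = 2. Then constraint 1: x + v = 4; constraint 3: x + u = 3, and every other listed constraint is also met.

Satisfiable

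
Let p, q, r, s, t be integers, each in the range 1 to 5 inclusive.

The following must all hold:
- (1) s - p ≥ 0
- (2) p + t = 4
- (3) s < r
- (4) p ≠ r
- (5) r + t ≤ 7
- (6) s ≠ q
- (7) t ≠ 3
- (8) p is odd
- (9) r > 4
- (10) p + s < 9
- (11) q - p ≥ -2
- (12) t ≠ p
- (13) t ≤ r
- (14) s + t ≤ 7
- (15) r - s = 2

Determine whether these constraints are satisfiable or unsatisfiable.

Satisfiable

The assignment p = 3, q = 2, r = 5, s = 3, t = 1 works:
  constraint 1 holds since s - p = 0.
  constraint 2 holds since p + t = 4.
  constraint 5 holds since r + t = 6.
The rest check out directly.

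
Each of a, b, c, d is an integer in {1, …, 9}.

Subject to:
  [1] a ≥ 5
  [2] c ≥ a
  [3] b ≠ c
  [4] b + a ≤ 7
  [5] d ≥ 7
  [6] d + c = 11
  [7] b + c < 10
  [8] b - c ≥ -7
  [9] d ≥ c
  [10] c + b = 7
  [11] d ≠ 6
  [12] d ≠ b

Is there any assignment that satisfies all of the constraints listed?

From constraint 5: d ≥ 7. From constraints 1 and 2: c ≥ a ≥ 5. Hence d + c ≥ 12. But constraint 6 requires d + c = 11, and 11 < 12. Contradiction.

Unsatisfiable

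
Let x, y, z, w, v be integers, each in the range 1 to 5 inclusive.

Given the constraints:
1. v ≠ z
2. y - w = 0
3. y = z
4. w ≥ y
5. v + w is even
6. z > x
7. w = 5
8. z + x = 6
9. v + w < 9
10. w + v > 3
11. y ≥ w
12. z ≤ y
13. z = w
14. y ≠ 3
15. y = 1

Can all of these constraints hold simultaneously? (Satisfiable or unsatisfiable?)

Unsatisfiable

Constraint 15 fixes y = 1 and constraint 7 fixes w = 5. Constraints 3 and 13 give y = z = w, so y = w. But 1 ≠ 5 — contradiction.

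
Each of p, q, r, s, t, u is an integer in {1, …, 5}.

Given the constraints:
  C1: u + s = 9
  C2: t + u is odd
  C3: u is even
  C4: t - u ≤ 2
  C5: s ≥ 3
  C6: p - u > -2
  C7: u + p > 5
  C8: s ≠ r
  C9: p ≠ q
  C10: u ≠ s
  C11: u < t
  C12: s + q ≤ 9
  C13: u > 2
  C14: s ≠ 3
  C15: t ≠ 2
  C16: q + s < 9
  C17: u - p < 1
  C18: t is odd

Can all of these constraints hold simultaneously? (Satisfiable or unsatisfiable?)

The assignment p = 4, q = 3, r = 4, s = 5, t = 5, u = 4 works:
  constraint 1 holds since u + s = 9.
  constraint 4 holds since t - u = 1.
The rest check out directly.

Satisfiable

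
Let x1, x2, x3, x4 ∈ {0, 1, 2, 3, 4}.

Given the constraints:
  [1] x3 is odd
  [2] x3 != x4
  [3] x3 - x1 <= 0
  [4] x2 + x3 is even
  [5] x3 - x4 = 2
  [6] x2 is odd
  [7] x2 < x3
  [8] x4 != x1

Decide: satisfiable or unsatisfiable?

Satisfiable

The assignment x1 = 4, x2 = 1, x3 = 3, x4 = 1 works:
  constraint 1 holds since x3 = 3 is odd.
  constraint 3 holds since x3 - x1 = -1.
  constraint 5 holds since x3 - x4 = 2.
The rest check out directly.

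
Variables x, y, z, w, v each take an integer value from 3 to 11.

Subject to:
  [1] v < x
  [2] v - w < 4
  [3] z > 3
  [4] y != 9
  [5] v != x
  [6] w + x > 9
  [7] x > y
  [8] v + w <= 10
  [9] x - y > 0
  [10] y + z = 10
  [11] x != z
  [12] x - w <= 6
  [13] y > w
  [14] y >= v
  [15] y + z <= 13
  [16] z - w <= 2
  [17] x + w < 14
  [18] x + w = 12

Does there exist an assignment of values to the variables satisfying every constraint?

One satisfying assignment is x = 9, y = 6, z = 4, w = 3, v = 4.
For the less obvious constraints — constraint 2: v - w = 1; constraint 6: w + x = 12 — and the others hold by inspection.

Satisfiable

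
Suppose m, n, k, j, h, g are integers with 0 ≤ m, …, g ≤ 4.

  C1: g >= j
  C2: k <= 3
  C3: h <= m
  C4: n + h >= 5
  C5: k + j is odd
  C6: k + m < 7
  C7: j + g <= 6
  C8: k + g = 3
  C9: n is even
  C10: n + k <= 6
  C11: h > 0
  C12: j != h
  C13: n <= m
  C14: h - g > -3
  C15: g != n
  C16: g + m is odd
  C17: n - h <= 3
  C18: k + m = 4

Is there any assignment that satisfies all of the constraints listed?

Satisfiable

Setting (m, n, k, j, h, g) = (4, 4, 0, 3, 1, 3) satisfies everything: constraint 4: n + h = 5; constraint 6: k + m = 4, and the others follow.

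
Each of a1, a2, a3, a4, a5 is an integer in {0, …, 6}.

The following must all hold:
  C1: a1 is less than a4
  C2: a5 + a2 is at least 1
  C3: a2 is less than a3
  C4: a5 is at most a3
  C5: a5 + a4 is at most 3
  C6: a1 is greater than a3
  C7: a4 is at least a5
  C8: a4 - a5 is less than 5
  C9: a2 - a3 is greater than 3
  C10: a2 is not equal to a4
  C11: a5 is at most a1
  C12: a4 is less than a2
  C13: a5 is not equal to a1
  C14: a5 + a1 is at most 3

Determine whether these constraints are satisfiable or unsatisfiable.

Constraints 1, 3, 6, and 12 give a2 < a3, a3 < a1, a1 < a4, a4 < a2. Chaining: a2 < a3 < a1 < a4 < a2, which forces a2 < a2 — impossible.

Unsatisfiable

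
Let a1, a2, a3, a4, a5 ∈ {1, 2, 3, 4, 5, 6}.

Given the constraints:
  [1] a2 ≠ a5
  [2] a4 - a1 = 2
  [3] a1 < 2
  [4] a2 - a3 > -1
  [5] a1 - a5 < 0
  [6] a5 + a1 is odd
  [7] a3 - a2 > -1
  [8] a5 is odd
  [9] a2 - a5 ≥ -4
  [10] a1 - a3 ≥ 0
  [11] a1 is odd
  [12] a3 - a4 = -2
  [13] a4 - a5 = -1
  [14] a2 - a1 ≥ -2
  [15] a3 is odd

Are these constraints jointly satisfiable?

Unsatisfiable

Constraint 8 makes a5 odd and constraint 11 makes a1 odd, so a5 + a1 must be even. Constraint 6 says a5 + a1 is odd — contradiction.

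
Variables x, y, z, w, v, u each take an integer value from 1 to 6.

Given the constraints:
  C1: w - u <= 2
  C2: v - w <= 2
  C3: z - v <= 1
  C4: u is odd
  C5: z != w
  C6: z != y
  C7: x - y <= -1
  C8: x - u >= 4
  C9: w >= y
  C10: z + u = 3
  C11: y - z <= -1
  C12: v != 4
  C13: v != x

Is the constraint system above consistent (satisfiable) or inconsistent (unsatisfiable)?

Unsatisfiable

Constraints 1, 2, 3, 7, 8, and 11 give u − w ≥ -2, w − v ≥ -2, v − z ≥ -1, z − y ≥ 1, y − x ≥ 1, x − u ≥ 4.
Adding all 6 inequalities: the left sides telescope to 0, and the right sides sum to (-2) + (-2) + (-1) + 1 + 1 + 4 = 1. So 0 ≥ 1, which is false.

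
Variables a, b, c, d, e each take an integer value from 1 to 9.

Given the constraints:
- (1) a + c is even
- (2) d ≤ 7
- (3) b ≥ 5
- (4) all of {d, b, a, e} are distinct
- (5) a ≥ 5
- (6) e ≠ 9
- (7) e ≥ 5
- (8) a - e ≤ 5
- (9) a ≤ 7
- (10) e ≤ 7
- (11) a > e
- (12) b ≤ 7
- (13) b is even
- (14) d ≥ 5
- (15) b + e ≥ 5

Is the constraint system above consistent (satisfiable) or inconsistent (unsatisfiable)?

Constraints 2, 3, 5, 7, 9, 10, 12, and 14 confine each of d, b, a, e to the 3 values {5, …, 7}.
Constraint 4 requires all 4 of them to be distinct, but only 3 values are available — impossible by the pigeonhole principle.

Unsatisfiable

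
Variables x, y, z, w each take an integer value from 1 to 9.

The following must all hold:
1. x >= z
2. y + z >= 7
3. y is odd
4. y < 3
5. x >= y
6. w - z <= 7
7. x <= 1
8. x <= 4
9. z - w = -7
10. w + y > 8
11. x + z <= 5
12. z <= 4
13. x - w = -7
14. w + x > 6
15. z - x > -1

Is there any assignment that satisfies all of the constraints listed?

Unsatisfiable

From constraints 5 and 7: y ≤ x ≤ 1. From constraint 12: z ≤ 4. Hence y + z ≤ 5. But constraint 2 requires y + z ≥ 7, and 7 > 5. Contradiction.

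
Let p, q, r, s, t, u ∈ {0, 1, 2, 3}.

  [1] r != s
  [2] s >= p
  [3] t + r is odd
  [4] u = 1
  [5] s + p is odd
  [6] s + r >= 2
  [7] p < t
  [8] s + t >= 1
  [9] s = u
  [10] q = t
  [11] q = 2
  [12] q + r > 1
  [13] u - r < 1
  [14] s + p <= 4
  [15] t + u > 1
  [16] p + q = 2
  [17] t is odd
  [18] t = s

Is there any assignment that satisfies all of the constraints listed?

Constraint 11 fixes q = 2 and constraint 4 fixes u = 1. Constraints 9, 10, and 18 give q = t = s = u, so q = u. But 2 ≠ 1 — contradiction.

Unsatisfiable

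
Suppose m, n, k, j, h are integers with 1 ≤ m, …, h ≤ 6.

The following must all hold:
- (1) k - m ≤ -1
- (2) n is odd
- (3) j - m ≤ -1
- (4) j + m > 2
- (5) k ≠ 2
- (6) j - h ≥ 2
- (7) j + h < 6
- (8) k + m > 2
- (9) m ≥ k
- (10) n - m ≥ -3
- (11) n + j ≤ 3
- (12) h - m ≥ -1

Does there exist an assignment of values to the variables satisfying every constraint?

Unsatisfiable

Constraints 3, 6, and 12 give m − j ≥ 1, j − h ≥ 2, h − m ≥ -1.
Adding all 3 inequalities: the left sides telescope to 0, and the right sides sum to 1 + 2 + (-1) = 2. So 0 ≥ 2, which is false.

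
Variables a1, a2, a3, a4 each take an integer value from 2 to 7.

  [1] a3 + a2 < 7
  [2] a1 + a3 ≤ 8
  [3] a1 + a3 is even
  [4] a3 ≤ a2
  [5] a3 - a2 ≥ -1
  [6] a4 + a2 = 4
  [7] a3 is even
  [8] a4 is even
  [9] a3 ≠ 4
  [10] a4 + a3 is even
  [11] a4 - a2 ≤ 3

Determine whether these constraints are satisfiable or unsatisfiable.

Satisfiable

One satisfying assignment is a1 = 4, a2 = 2, a3 = 2, a4 = 2.
For the less obvious constraints — constraint 1: a3 + a2 = 4; constraint 2: a1 + a3 = 6 — and the others hold by inspection.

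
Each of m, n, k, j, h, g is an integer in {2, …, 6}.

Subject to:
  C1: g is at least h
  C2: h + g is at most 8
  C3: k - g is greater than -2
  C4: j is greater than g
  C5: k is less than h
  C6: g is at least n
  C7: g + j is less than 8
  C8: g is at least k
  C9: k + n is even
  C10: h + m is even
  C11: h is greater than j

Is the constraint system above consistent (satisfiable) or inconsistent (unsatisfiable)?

Constraints 1, 4, and 11 give j < h, h ≤ g, g < j. Chaining: j < h ≤ g < j, which forces j < j — impossible.

Unsatisfiable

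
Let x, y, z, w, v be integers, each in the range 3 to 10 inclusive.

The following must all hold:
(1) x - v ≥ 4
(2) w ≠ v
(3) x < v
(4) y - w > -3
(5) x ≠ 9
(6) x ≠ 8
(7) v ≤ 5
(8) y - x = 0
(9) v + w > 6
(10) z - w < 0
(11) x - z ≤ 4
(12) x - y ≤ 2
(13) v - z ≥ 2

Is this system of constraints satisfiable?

Constraints 1, 11, and 13 give z − x ≥ -4, x − v ≥ 4, v − z ≥ 2.
Adding all 3 inequalities: the left sides telescope to 0, and the right sides sum to (-4) + 4 + 2 = 2. So 0 ≥ 2, which is false.

Unsatisfiable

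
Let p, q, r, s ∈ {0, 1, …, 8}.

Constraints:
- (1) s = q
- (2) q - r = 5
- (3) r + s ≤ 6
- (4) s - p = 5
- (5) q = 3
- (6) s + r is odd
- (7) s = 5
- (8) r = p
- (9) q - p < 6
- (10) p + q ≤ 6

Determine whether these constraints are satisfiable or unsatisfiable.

Constraint 7 fixes s = 5 and constraint 5 fixes q = 3, but constraint 1 requires s = q. Since 5 ≠ 3, contradiction.

Unsatisfiable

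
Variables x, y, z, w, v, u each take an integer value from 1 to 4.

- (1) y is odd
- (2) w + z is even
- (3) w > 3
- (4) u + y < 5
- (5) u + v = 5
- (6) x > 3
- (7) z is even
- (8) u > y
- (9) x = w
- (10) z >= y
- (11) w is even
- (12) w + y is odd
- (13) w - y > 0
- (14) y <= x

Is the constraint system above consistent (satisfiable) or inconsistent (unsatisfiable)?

Satisfiable

One satisfying assignment is x = 4, y = 1, z = 2, w = 4, v = 2, u = 3.
For the less obvious constraints — constraint 4: u + y = 4; constraint 5: u + v = 5 — and the others hold by inspection.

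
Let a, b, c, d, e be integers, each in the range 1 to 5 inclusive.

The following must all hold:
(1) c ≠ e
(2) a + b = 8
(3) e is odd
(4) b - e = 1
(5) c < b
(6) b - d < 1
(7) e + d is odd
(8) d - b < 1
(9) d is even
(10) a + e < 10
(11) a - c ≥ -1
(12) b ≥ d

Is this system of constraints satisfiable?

Satisfiable

The assignment a = 4, b = 4, c = 2, d = 4, e = 3 works:
  constraint 2 holds since a + b = 8.
  constraint 4 holds since b - e = 1.
  constraint 6 holds since b - d = 0.
The rest check out directly.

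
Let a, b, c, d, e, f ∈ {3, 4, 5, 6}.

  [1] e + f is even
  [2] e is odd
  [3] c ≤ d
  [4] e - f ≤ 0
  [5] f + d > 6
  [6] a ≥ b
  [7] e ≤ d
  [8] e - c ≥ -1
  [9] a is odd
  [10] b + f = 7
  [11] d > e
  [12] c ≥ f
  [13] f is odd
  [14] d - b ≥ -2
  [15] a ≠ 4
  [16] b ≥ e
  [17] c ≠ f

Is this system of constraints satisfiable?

Try a = 5, b = 4, c = 4, d = 4, e = 3, f = 3.
Check constraint 4: e - f = 0; constraint 5: f + d = 7; constraint 8: e - c = -1. The remaining constraints are straightforward to verify.

Satisfiable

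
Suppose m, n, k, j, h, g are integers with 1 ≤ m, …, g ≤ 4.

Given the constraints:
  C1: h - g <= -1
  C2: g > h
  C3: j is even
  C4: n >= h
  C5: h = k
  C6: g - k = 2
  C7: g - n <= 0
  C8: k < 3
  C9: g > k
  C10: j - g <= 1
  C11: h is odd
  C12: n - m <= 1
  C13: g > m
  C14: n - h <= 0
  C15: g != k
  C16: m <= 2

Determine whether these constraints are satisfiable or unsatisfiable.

Unsatisfiable

Constraints 1, 7, and 14 give g − h ≥ 1, h − n ≥ 0, n − g ≥ 0.
Adding all 3 inequalities: the left sides telescope to 0, and the right sides sum to 1 + 0 + 0 = 1. So 0 ≥ 1, which is false.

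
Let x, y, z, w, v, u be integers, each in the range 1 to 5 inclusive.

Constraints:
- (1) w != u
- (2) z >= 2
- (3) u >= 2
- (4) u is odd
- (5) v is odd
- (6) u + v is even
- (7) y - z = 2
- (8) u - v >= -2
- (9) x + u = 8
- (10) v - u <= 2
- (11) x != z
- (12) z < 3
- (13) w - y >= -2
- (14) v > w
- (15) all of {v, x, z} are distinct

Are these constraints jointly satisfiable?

Take x = 5, y = 4, z = 2, w = 2, v = 3, u = 3. Then constraint 7: y - z = 2; constraint 8: u - v = 0, and every other listed constraint is also met.

Satisfiable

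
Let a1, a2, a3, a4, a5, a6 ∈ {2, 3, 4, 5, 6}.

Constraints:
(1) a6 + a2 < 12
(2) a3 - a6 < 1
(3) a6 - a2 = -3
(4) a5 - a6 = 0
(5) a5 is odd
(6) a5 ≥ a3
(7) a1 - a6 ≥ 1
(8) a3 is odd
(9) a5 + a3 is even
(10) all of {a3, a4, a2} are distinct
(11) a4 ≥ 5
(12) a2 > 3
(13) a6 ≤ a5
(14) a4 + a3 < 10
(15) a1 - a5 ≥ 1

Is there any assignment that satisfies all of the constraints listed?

One satisfying assignment is a1 = 4, a2 = 6, a3 = 3, a4 = 5, a5 = 3, a6 = 3.
For the less obvious constraints — constraint 1: a6 + a2 = 9; constraint 2: a3 - a6 = 0 — and the others hold by inspection.

Satisfiable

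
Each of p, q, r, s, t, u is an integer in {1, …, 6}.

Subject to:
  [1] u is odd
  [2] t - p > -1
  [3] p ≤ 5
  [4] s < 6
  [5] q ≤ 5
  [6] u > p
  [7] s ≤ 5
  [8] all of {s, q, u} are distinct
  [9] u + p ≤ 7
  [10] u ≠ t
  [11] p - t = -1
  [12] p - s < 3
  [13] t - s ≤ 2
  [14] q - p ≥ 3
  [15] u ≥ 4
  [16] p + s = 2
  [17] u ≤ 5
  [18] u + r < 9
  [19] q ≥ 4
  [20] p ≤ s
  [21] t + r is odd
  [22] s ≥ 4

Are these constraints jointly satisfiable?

Constraints 5, 7, 15, 17, 19, and 22 confine each of s, q, u to the 2 values {4, 5}.
Constraint 8 requires all 3 of them to be distinct, but only 2 values are available — impossible by the pigeonhole principle.

Unsatisfiable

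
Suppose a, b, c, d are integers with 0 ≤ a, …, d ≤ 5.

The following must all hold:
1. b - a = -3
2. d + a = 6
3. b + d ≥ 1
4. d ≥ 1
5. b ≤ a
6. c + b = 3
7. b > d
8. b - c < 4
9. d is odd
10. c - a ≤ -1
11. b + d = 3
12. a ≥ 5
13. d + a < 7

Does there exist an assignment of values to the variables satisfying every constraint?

The assignment a = 5, b = 2, c = 1, d = 1 works:
  constraint 1 holds since b - a = -3.
  constraint 2 holds since d + a = 6.
The rest check out directly.

Satisfiable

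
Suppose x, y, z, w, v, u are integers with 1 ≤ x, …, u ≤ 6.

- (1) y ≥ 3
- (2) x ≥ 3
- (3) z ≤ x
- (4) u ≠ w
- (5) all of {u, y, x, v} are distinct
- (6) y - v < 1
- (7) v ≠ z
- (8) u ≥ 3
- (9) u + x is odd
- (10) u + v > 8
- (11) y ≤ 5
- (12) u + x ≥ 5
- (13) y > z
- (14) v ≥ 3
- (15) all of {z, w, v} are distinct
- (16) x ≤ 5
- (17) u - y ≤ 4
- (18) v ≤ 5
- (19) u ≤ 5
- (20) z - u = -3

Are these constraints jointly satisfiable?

Unsatisfiable

Constraints 1, 2, 8, 11, 14, 16, 18, and 19 confine each of u, y, x, v to the 3 values {3, …, 5}.
Constraint 5 requires all 4 of them to be distinct, but only 3 values are available — impossible by the pigeonhole principle.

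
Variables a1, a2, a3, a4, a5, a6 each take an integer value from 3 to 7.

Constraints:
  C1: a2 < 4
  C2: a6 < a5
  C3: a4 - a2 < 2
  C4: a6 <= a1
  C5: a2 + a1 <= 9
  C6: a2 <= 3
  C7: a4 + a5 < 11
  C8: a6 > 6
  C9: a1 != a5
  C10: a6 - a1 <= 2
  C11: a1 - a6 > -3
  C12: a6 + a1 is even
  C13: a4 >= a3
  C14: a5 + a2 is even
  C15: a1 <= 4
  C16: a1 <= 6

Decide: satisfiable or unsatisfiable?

Unsatisfiable

From constraint 8: a6 ≥ 7. From constraints 4 and 16: a6 ≤ a1 and a1 ≤ 6, so a6 ≤ 6. But 6 < 7, so no value of a6 works.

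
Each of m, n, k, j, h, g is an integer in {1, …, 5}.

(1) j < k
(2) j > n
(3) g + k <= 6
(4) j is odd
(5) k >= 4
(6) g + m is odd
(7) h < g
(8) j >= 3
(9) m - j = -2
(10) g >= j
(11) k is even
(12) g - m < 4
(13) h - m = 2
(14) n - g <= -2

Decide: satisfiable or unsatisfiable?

Unsatisfiable

From constraints 8 and 10: g ≥ j ≥ 3. From constraint 5: k ≥ 4. Hence g + k ≥ 7. But constraint 3 requires g + k ≤ 6, and 6 < 7. Contradiction.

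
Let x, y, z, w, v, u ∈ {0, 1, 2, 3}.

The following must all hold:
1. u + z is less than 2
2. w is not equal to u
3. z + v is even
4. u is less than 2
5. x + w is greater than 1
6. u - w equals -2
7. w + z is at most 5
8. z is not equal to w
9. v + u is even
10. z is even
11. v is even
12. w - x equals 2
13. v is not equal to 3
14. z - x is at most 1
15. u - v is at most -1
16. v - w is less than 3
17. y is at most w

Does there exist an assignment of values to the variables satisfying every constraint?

Try x = 0, y = 2, z = 0, w = 2, v = 2, u = 0.
Check constraint 1: u + z = 0; constraint 5: x + w = 2. The remaining constraints are straightforward to verify.

Satisfiable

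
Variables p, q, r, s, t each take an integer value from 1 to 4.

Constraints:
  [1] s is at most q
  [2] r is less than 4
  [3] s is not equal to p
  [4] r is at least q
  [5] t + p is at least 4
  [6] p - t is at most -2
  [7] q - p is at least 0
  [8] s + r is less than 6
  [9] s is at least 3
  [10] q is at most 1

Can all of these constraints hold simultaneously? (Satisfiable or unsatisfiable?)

Unsatisfiable

From constraint 9: s ≥ 3. From constraints 1 and 10: s ≤ q and q ≤ 1, so s ≤ 1. But 1 < 3, so no value of s works.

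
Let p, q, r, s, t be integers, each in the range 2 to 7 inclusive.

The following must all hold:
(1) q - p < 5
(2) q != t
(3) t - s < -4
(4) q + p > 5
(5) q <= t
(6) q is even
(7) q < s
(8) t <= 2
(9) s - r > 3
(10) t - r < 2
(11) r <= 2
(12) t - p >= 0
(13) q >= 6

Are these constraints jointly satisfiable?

Unsatisfiable

From constraint 13: q ≥ 6. From constraints 5 and 8: q ≤ t and t ≤ 2, so q ≤ 2. But 2 < 6, so no value of q works.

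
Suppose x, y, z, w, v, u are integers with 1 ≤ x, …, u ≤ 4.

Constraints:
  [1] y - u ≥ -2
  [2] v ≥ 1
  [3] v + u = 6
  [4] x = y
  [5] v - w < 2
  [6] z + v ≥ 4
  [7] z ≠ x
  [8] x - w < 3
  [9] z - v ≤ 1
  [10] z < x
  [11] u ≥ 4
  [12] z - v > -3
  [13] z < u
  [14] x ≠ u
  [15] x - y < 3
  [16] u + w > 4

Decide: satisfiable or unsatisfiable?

Satisfiable

The assignment x = 3, y = 3, z = 2, w = 1, v = 2, u = 4 works:
  constraint 1 holds since y - u = -1.
  constraint 3 holds since v + u = 6.
  constraint 5 holds since v - w = 1.
The rest check out directly.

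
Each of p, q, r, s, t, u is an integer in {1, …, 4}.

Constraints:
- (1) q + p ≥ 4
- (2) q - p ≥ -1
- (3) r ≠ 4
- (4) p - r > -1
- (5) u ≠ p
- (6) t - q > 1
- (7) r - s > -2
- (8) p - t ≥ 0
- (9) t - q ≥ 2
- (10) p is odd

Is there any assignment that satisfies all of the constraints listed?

Unsatisfiable

Constraints 2, 8, and 9 give t − q ≥ 2, q − p ≥ -1, p − t ≥ 0.
Adding all 3 inequalities: the left sides telescope to 0, and the right sides sum to 2 + (-1) + 0 = 1. So 0 ≥ 1, which is false.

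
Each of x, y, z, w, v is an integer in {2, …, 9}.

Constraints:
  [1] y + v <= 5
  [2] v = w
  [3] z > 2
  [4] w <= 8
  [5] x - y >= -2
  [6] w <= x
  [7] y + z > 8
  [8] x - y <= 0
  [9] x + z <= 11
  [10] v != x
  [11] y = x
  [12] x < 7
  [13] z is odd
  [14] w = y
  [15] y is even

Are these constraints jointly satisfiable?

Unsatisfiable

From constraints 2, 11, and 14, v = w = y = x, so v = x. But constraint 10 says v ≠ x. Contradiction.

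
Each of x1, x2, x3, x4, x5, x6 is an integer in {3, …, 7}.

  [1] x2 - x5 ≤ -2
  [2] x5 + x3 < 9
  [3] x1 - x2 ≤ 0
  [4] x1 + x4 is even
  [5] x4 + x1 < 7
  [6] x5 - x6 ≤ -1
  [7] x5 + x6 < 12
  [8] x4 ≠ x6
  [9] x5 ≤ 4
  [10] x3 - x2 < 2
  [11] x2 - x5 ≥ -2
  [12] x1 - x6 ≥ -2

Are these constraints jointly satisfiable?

Constraints 1, 3, 6, and 12 give x2 − x1 ≥ 0, x1 − x6 ≥ -2, x6 − x5 ≥ 1, x5 − x2 ≥ 2.
Adding all 4 inequalities: the left sides telescope to 0, and the right sides sum to 0 + (-2) + 1 + 2 = 1. So 0 ≥ 1, which is false.

Unsatisfiable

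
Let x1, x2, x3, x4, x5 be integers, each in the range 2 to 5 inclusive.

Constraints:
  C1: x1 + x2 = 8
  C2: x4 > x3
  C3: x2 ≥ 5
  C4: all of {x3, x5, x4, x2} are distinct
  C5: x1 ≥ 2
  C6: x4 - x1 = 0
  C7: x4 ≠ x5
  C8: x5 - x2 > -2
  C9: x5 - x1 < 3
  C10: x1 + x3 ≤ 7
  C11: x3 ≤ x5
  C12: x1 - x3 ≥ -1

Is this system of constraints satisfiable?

The assignment x1 = 3, x2 = 5, x3 = 2, x4 = 3, x5 = 4 works:
  constraint 1 holds since x1 + x2 = 8.
  constraint 6 holds since x4 - x1 = 0.
  constraint 8 holds since x5 - x2 = -1.
The rest check out directly.

Satisfiable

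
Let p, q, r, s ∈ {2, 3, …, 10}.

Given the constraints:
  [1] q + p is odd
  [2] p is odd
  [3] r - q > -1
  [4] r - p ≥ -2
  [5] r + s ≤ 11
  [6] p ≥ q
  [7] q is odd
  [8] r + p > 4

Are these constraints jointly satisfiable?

Constraint 7 makes q odd and constraint 2 makes p odd, so q + p must be even. Constraint 1 says q + p is odd — contradiction.

Unsatisfiable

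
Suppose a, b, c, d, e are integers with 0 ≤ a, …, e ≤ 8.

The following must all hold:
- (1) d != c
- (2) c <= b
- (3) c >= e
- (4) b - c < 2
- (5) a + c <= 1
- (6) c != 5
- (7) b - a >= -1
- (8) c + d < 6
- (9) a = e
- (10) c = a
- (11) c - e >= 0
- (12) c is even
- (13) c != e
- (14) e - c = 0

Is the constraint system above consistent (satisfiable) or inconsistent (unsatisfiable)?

From constraints 9 and 10, c = a = e, so c = e. But constraint 13 says c ≠ e. Contradiction.

Unsatisfiable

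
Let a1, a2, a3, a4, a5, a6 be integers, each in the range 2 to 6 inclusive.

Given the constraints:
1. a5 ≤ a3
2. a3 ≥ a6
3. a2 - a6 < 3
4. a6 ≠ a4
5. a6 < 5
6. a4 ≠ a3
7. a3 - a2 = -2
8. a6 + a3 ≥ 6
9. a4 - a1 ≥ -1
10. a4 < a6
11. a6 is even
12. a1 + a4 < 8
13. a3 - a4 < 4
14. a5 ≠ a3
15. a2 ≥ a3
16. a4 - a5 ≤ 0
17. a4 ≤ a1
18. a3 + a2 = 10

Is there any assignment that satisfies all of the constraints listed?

Satisfiable

Take a1 = 3, a2 = 6, a3 = 4, a4 = 2, a5 = 3, a6 = 4. Then constraint 3: a2 - a6 = 2; constraint 7: a3 - a2 = -2, and every other listed constraint is also met.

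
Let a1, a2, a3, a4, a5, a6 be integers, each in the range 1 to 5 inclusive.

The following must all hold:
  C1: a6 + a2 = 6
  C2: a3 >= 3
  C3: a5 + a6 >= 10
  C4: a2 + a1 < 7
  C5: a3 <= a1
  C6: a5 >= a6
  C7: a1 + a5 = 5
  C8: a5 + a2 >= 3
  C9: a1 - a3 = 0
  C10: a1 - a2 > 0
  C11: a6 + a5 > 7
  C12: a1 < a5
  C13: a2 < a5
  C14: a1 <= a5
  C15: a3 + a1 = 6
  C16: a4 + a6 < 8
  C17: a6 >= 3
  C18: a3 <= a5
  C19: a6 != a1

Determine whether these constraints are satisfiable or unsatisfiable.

Unsatisfiable

From constraints 2 and 5: a1 ≥ a3 ≥ 3. From constraints 6 and 17: a5 ≥ a6 ≥ 3. Hence a1 + a5 ≥ 6. But constraint 7 requires a1 + a5 = 5, and 5 < 6. Contradiction.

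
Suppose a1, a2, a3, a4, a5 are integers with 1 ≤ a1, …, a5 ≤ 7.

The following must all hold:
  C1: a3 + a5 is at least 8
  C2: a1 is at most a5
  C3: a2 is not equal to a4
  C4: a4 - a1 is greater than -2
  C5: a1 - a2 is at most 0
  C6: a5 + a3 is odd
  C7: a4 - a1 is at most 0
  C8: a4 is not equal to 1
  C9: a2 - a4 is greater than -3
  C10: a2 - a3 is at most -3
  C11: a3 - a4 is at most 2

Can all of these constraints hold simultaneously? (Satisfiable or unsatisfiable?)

Constraints 5, 7, 10, and 11 give a2 − a1 ≥ 0, a1 − a4 ≥ 0, a4 − a3 ≥ -2, a3 − a2 ≥ 3.
Adding all 4 inequalities: the left sides telescope to 0, and the right sides sum to 0 + 0 + (-2) + 3 = 1. So 0 ≥ 1, which is false.

Unsatisfiable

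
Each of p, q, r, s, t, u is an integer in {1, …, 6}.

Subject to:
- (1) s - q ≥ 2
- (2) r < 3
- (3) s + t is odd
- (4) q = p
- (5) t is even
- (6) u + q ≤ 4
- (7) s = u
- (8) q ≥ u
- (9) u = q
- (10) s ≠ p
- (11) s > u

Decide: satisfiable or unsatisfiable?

From constraints 4, 7, and 9, s = u = q = p, so s = p. But constraint 10 says s ≠ p. Contradiction.

Unsatisfiable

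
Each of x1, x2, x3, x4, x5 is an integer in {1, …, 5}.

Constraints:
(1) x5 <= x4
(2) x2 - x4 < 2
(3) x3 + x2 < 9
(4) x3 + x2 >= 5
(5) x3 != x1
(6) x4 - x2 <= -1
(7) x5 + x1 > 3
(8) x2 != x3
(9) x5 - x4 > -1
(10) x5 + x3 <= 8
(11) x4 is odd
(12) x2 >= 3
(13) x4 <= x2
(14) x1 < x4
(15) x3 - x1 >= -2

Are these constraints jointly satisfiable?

The assignment x1 = 2, x2 = 4, x3 = 3, x4 = 3, x5 = 3 works:
  constraint 2 holds since x2 - x4 = 1.
  constraint 3 holds since x3 + x2 = 7.
The rest check out directly.

Satisfiable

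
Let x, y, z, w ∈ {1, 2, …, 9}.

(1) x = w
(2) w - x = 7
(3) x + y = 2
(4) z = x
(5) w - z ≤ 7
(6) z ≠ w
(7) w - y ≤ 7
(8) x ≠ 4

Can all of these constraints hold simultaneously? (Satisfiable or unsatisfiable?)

Unsatisfiable

From constraints 1 and 4, z = x = w, so z = w. But constraint 6 says z ≠ w. Contradiction.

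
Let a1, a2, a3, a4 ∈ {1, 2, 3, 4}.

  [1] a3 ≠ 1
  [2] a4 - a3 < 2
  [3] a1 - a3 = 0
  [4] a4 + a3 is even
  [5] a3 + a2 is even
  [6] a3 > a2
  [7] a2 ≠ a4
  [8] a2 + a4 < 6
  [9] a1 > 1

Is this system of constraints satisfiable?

The assignment a1 = 3, a2 = 1, a3 = 3, a4 = 3 works:
  constraint 2 holds since a4 - a3 = 0.
  constraint 3 holds since a1 - a3 = 0.
  constraint 8 holds since a2 + a4 = 4.
The rest check out directly.

Satisfiable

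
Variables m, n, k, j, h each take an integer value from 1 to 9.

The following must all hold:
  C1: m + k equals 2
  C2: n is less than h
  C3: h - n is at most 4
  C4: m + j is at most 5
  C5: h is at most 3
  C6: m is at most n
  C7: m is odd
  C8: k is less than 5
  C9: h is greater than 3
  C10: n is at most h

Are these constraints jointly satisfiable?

From constraint 9: h ≥ 4. From constraint 5: h ≤ 3. But 3 < 4, so no value of h works.

Unsatisfiable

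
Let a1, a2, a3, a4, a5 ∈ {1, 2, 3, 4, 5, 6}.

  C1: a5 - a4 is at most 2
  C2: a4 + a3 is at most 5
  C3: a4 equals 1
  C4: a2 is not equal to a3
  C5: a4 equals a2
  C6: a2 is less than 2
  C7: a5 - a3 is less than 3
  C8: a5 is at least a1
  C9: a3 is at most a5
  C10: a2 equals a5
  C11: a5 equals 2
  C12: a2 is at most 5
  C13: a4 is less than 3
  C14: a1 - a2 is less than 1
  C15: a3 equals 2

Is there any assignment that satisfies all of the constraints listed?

Unsatisfiable

Constraint 3 fixes a4 = 1 and constraint 11 fixes a5 = 2. Constraints 5 and 10 give a4 = a2 = a5, so a4 = a5. But 1 ≠ 2 — contradiction.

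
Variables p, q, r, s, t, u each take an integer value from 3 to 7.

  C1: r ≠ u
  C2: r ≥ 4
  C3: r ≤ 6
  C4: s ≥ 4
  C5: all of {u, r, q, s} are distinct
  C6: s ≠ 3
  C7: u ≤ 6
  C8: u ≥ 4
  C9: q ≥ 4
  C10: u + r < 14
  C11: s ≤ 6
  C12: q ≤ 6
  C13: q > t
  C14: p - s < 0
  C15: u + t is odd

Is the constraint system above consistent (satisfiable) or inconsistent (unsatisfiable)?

Constraints 2, 3, 4, 7, 8, 9, 11, and 12 confine each of u, r, q, s to the 3 values {4, …, 6}.
Constraint 5 requires all 4 of them to be distinct, but only 3 values are available — impossible by the pigeonhole principle.

Unsatisfiable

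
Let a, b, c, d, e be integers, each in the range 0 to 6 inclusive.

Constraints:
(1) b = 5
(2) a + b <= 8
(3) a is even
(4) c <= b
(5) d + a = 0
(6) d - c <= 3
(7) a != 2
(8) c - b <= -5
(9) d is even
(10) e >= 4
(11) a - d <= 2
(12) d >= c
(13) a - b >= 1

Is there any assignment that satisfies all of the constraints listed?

Constraints 6, 8, 11, and 13 give c − d ≥ -3, d − a ≥ -2, a − b ≥ 1, b − c ≥ 5.
Adding all 4 inequalities: the left sides telescope to 0, and the right sides sum to (-3) + (-2) + 1 + 5 = 1. So 0 ≥ 1, which is false.

Unsatisfiable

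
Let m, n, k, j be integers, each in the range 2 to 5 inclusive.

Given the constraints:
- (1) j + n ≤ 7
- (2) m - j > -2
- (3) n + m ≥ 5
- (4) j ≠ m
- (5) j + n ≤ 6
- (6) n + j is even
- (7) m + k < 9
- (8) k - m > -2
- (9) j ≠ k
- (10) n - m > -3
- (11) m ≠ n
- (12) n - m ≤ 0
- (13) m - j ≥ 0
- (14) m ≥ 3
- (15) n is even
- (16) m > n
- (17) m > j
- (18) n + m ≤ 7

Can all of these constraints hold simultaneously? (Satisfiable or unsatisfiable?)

Satisfiable

Take m = 3, n = 2, k = 3, j = 2. Then constraint 1: j + n = 4; constraint 2: m - j = 1, and every other listed constraint is also met.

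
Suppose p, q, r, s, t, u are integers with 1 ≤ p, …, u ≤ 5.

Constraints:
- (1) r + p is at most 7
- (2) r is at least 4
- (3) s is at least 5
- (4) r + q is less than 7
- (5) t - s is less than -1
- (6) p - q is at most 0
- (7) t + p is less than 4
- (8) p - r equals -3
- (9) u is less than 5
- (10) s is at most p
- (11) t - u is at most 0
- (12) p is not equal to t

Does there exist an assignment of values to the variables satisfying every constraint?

From constraint 2: r ≥ 4. From constraints 3 and 10: p ≥ s ≥ 5. Hence r + p ≥ 9. But constraint 1 requires r + p ≤ 7, and 7 < 9. Contradiction.

Unsatisfiable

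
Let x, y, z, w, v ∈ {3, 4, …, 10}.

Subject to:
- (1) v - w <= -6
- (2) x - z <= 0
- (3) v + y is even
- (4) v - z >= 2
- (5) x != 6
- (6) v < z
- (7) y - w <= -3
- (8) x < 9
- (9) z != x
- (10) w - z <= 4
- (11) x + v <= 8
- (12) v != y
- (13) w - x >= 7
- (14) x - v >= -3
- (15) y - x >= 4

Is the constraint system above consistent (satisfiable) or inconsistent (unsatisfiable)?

Constraints 4, 7, 10, 14, and 15 give w − y ≥ 3, y − x ≥ 4, x − v ≥ -3, v − z ≥ 2, z − w ≥ -4.
Adding all 5 inequalities: the left sides telescope to 0, and the right sides sum to 3 + 4 + (-3) + 2 + (-4) = 2. So 0 ≥ 2, which is false.

Unsatisfiable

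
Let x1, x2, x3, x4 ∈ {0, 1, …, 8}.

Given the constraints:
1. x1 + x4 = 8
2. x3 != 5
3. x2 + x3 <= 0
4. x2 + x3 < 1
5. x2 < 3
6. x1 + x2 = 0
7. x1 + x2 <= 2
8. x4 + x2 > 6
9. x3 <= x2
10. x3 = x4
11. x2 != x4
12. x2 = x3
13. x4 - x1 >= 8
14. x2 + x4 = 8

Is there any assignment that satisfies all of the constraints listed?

Unsatisfiable

From constraints 10 and 12, x2 = x3 = x4, so x2 = x4. But constraint 11 says x2 ≠ x4. Contradiction.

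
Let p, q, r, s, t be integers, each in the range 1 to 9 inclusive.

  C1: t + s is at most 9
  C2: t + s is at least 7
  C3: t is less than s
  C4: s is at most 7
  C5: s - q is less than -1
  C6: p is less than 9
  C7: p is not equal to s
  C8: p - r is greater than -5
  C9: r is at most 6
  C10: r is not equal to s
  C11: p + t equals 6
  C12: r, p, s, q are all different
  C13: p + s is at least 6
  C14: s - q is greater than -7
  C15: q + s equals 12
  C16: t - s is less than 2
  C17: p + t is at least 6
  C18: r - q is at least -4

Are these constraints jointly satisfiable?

Setting (p, q, r, s, t) = (3, 8, 5, 4, 3) satisfies everything: constraint 1: t + s = 7; constraint 2: t + s = 7, and the others follow.

Satisfiable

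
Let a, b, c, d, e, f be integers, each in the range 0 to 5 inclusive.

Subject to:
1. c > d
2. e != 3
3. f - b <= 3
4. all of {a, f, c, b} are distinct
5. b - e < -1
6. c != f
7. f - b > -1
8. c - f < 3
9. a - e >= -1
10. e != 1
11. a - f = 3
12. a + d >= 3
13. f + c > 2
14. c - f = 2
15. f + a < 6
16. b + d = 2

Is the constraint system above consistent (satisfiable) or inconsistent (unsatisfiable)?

The assignment a = 4, b = 0, c = 3, d = 2, e = 4, f = 1 works:
  constraint 3 holds since f - b = 1.
  constraint 5 holds since b - e = -4.
The rest check out directly.

Satisfiable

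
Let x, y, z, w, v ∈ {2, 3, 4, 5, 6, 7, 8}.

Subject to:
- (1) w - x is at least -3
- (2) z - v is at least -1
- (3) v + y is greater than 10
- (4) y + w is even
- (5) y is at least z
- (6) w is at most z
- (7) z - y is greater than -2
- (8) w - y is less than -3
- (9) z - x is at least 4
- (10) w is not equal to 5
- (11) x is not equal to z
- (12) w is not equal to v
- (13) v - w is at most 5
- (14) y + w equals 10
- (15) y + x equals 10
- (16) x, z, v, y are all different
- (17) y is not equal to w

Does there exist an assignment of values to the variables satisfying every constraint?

One satisfying assignment is x = 2, y = 8, z = 7, w = 2, v = 5.
For the less obvious constraints — constraint 1: w - x = 0; constraint 2: z - v = 2 — and the others hold by inspection.

Satisfiable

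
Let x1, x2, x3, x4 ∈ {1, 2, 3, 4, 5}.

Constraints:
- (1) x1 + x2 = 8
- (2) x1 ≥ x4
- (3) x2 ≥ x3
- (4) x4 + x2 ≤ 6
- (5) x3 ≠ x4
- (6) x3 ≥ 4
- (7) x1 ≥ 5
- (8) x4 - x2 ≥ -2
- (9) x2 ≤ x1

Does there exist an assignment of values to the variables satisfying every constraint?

Unsatisfiable

From constraint 7: x1 ≥ 5. From constraints 3 and 6: x2 ≥ x3 ≥ 4. Hence x1 + x2 ≥ 9. But constraint 1 requires x1 + x2 = 8, and 8 < 9. Contradiction.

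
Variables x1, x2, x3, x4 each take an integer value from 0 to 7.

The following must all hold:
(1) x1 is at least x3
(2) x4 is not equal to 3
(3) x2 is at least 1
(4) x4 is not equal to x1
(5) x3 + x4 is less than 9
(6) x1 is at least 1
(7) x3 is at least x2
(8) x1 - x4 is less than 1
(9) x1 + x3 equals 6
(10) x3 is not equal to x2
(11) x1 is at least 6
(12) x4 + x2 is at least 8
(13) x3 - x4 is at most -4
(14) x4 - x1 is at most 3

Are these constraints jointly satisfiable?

Unsatisfiable

From constraint 11: x1 ≥ 6. From constraints 3 and 7: x3 ≥ x2 ≥ 1. Hence x1 + x3 ≥ 7. But constraint 9 requires x1 + x3 = 6, and 6 < 7. Contradiction.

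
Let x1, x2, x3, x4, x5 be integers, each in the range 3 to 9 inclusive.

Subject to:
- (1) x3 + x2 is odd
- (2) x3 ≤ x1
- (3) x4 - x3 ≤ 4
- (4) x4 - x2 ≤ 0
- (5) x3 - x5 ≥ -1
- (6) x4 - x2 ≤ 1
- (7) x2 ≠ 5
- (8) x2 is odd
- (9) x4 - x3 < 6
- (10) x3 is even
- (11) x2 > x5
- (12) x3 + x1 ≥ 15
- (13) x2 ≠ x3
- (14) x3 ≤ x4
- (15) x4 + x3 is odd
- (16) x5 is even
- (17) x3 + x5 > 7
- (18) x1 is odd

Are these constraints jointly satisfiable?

Try x1 = 9, x2 = 9, x3 = 6, x4 = 9, x5 = 4.
Check constraint 3: x4 - x3 = 3; constraint 4: x4 - x2 = 0. The remaining constraints are straightforward to verify.

Satisfiable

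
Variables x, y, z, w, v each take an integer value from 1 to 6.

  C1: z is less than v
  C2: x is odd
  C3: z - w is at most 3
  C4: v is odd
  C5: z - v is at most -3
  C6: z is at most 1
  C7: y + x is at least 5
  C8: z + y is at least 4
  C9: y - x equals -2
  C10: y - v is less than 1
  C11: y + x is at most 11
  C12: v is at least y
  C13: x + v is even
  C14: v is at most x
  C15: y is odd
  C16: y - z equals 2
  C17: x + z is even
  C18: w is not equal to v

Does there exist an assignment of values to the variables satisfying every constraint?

The assignment x = 5, y = 3, z = 1, w = 1, v = 5 works:
  constraint 3 holds since z - w = 0.
  constraint 5 holds since z - v = -4.
The rest check out directly.

Satisfiable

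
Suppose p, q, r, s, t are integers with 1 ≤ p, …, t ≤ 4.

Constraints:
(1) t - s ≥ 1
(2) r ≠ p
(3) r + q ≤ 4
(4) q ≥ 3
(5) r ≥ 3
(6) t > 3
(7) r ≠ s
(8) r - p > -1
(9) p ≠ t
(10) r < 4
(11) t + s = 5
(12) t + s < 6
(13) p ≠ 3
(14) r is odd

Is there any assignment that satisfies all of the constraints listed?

From constraint 5: r ≥ 3. From constraint 4: q ≥ 3. Hence r + q ≥ 6. But constraint 3 requires r + q ≤ 4, and 4 < 6. Contradiction.

Unsatisfiable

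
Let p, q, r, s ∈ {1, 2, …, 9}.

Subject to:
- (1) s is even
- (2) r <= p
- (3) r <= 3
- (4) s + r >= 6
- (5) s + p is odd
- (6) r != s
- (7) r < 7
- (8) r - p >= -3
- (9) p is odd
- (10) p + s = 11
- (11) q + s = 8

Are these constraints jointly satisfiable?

Take p = 5, q = 2, r = 2, s = 6. Then constraint 4: s + r = 8; constraint 8: r - p = -3; constraint 10: p + s = 11, and every other listed constraint is also met.

Satisfiable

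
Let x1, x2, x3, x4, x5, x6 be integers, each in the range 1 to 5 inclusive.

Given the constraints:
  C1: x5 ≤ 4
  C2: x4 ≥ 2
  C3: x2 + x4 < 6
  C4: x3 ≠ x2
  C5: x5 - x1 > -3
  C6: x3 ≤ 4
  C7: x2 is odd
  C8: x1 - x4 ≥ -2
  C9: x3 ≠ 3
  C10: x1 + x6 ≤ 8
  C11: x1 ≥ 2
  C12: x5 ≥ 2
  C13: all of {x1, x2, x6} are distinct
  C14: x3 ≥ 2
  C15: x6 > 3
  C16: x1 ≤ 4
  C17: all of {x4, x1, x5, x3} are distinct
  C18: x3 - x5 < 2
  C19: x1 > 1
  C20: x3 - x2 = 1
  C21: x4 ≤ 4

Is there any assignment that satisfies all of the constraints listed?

Constraints 1, 2, 6, 11, 12, 14, 16, and 21 confine each of x4, x1, x5, x3 to the 3 values {2, …, 4}.
Constraint 17 requires all 4 of them to be distinct, but only 3 values are available — impossible by the pigeonhole principle.

Unsatisfiable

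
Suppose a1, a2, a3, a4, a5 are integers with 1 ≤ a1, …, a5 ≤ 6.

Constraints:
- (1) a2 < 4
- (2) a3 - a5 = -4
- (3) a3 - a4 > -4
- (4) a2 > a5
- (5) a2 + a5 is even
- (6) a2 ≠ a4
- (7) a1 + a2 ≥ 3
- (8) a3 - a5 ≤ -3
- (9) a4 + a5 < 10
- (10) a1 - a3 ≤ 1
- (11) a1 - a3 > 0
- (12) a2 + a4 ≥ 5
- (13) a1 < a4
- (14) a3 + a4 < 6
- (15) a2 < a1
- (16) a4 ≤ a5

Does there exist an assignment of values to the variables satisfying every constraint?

Constraints 4, 13, 15, and 16 give a5 < a2, a2 < a1, a1 < a4, a4 ≤ a5. Chaining: a5 < a2 < a1 < a4 ≤ a5, which forces a5 < a5 — impossible.

Unsatisfiable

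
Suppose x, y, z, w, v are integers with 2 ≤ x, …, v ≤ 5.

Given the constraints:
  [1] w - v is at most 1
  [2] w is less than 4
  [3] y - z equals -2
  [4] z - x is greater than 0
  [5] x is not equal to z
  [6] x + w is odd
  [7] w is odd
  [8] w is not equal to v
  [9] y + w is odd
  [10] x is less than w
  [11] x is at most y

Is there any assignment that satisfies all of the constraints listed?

Satisfiable

Try x = 2, y = 2, z = 4, w = 3, v = 5.
Check constraint 1: w - v = -2; constraint 3: y - z = -2. The remaining constraints are straightforward to verify.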